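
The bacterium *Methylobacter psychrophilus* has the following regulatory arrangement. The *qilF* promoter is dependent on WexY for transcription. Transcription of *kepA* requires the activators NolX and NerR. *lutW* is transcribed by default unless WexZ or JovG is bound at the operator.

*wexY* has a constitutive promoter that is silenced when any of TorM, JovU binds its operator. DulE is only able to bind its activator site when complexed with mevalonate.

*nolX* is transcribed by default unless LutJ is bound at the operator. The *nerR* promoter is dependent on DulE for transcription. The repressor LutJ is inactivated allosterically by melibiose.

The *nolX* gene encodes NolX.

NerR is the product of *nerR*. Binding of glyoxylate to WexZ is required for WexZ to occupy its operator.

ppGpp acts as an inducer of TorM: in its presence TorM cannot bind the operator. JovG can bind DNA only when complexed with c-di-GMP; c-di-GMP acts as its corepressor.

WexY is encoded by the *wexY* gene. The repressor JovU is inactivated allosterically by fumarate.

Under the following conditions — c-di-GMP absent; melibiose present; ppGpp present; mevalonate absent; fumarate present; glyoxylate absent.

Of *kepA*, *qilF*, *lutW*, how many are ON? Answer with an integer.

Melibiose is present, so LutJ is inactive.
With no repressor bound, *nolX* is transcribed.
So NolX is produced and active.
Mevalonate is absent, so DulE is inactive.
Required activator DulE is absent, so *nerR* is not transcribed.
So NerR is not produced.
Required activator NerR is absent, so *kepA* is not transcribed.
→ *kepA* is OFF.
ppGpp is present, so TorM is inactive.
Fumarate is present, so JovU is inactive.
With no repressor bound, *wexY* is transcribed.
So WexY is produced and active.
No repressor is bound and WexY is active, so *qilF* is transcribed.
→ *qilF* is ON.
Glyoxylate is absent, so WexZ is inactive.
c-di-GMP is absent, so JovG is inactive.
With no repressor bound, *lutW* is transcribed.
→ *lutW* is ON.
2 of the 3 genes are transcribed.

2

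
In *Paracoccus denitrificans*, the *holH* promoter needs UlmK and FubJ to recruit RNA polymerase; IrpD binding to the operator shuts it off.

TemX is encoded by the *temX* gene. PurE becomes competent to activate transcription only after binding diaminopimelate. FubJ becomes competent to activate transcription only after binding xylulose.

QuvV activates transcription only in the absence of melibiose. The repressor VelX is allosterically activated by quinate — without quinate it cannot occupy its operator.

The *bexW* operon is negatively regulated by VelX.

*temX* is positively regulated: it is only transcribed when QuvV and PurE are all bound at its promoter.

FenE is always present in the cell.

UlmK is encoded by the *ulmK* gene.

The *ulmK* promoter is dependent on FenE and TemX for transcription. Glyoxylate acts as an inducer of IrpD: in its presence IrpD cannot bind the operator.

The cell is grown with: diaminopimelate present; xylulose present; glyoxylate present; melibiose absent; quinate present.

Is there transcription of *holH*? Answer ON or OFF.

FenE is produced constitutively and is active.
Melibiose is absent, so QuvV is active.
Diaminopimelate is present, so PurE is active.
No repressor is bound and QuvV and PurE are active, so *temX* is transcribed.
So TemX is produced and active.
No repressor is bound and FenE and TemX are active, so *ulmK* is transcribed.
So UlmK is produced and active.
Glyoxylate is present, so IrpD is inactive.
Xylulose is present, so FubJ is active.
No repressor is bound and UlmK and FubJ are active, so *holH* is transcribed.

ON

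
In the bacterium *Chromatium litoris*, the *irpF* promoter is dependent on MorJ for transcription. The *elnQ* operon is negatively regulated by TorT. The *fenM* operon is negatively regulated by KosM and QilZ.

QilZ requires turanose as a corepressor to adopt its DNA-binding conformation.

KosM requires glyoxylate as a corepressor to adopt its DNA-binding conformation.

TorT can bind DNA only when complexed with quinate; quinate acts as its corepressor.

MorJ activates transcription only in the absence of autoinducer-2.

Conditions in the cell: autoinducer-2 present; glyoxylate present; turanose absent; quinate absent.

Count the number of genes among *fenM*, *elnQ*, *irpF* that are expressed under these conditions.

1

Glyoxylate is present, so KosM is active.
Turanose is absent, so QilZ is inactive.
With repressor KosM bound, *fenM* is not transcribed.
→ *fenM* is OFF.
Quinate is absent, so TorT is inactive.
With no repressor bound, *elnQ* is transcribed.
→ *elnQ* is ON.
Autoinducer-2 is present, so MorJ is inactive.
Required activator MorJ is absent, so *irpF* is not transcribed.
→ *irpF* is OFF.
1 of the 3 genes is transcribed.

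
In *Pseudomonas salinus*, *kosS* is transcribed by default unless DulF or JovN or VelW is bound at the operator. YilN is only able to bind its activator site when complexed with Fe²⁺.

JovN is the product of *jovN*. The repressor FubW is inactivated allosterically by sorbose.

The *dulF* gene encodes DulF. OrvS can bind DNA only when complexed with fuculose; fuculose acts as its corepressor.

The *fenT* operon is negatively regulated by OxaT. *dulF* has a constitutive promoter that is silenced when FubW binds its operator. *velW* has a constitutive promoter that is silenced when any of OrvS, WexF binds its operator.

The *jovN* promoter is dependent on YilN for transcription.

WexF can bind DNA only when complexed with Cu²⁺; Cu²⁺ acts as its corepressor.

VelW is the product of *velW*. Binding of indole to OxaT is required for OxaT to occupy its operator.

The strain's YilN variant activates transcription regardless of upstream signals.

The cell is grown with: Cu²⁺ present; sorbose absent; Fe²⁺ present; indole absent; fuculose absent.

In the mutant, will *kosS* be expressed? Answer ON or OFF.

OFF

Sorbose is absent, so FubW is active.
With repressor FubW bound, *dulF* is not transcribed.
So DulF is not produced.
YilN is constitutively active in this strain.
No repressor is bound and YilN is active, so *jovN* is transcribed.
So JovN is produced and active.
Fuculose is absent, so OrvS is inactive.
Cu²⁺ is present, so WexF is active.
With repressor WexF bound, *velW* is not transcribed.
So VelW is not produced.
With repressor JovN bound, *kosS* is not transcribed.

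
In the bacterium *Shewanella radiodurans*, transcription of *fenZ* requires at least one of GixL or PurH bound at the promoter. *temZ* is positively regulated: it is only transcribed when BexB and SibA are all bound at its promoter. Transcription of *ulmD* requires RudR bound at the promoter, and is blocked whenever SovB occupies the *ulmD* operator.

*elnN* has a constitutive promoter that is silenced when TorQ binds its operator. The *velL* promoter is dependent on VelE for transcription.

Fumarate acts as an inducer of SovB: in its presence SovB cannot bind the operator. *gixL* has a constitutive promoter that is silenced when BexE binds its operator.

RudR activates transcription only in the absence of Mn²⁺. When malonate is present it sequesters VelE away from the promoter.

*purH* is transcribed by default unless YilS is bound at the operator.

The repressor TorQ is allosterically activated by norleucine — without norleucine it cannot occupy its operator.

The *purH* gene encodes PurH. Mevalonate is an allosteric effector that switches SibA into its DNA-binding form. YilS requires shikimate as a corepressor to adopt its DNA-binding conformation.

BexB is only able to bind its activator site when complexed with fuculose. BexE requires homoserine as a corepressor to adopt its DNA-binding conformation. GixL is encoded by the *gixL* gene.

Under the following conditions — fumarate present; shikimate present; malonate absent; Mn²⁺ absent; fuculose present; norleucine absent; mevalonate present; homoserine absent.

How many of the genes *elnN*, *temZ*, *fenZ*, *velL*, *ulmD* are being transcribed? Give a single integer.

5

Norleucine is absent, so TorQ is inactive.
With no repressor bound, *elnN* is transcribed.
→ *elnN* is ON.
Fuculose is present, so BexB is active.
Mevalonate is present, so SibA is active.
No repressor is bound and BexB and SibA are active, so *temZ* is transcribed.
→ *temZ* is ON.
Homoserine is absent, so BexE is inactive.
With no repressor bound, *gixL* is transcribed.
So GixL is produced and active.
Shikimate is present, so YilS is active.
With repressor YilS bound, *purH* is not transcribed.
So PurH is not produced.
Activator GixL is present, so *fenZ* is transcribed.
→ *fenZ* is ON.
Malonate is absent, so VelE is active.
No repressor is bound and VelE is active, so *velL* is transcribed.
→ *velL* is ON.
Fumarate is present, so SovB is inactive.
Mn²⁺ is absent, so RudR is active.
No repressor is bound and RudR is active, so *ulmD* is transcribed.
→ *ulmD* is ON.
5 of the 5 genes are transcribed.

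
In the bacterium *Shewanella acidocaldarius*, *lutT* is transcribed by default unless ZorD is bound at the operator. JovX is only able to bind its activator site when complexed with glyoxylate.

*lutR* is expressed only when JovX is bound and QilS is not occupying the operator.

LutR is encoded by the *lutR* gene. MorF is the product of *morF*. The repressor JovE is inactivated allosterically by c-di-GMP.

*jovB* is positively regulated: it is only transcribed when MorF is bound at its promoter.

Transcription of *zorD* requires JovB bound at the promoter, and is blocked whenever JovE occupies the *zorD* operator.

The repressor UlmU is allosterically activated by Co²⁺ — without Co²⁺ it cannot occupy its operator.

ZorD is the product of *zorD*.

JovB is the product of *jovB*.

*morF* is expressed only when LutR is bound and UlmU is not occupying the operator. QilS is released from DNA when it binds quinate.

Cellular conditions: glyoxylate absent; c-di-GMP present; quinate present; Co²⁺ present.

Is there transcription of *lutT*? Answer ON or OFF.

Quinate is present, so QilS is inactive.
Glyoxylate is absent, so JovX is inactive.
Required activator JovX is absent, so *lutR* is not transcribed.
So LutR is not produced.
Co²⁺ is present, so UlmU is active.
With repressor UlmU bound, *morF* is not transcribed.
So MorF is not produced.
Required activator MorF is absent, so *jovB* is not transcribed.
So JovB is not produced.
c-di-GMP is present, so JovE is inactive.
Required activator JovB is absent, so *zorD* is not transcribed.
So ZorD is not produced.
With no repressor bound, *lutT* is transcribed.

ON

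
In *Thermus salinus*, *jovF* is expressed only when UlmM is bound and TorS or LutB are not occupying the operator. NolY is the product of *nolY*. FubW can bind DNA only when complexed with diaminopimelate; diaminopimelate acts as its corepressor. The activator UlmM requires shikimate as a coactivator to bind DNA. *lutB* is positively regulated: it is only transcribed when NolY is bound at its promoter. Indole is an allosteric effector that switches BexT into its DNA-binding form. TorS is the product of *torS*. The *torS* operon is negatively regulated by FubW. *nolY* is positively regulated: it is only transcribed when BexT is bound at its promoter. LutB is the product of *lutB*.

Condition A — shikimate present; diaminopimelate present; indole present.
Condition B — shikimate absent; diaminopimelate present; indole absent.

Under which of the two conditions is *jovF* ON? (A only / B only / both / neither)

neither

Condition A:
Shikimate is present, so UlmM is active.
Diaminopimelate is present, so FubW is active.
With repressor FubW bound, *torS* is not transcribed.
So TorS is not produced.
Indole is present, so BexT is active.
No repressor is bound and BexT is active, so *nolY* is transcribed.
So NolY is produced and active.
No repressor is bound and NolY is active, so *lutB* is transcribed.
So LutB is produced and active.
With repressor LutB bound, *jovF* is not transcribed.
→ *jovF* is OFF in A.
Condition B:
Shikimate is absent, so UlmM is inactive.
Diaminopimelate is present, so FubW is active.
With repressor FubW bound, *torS* is not transcribed.
So TorS is not produced.
Indole is absent, so BexT is inactive.
Required activator BexT is absent, so *nolY* is not transcribed.
So NolY is not produced.
Required activator NolY is absent, so *lutB* is not transcribed.
So LutB is not produced.
Required activator UlmM is absent, so *jovF* is not transcribed.
→ *jovF* is OFF in B.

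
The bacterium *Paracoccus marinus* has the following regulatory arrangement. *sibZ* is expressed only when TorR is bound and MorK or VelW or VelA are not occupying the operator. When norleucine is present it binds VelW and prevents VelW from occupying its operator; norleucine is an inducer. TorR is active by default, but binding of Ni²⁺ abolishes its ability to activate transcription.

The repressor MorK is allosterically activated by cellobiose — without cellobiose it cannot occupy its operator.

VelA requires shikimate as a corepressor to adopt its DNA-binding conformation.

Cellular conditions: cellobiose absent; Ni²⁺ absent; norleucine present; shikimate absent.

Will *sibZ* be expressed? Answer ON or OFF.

ON

Cellobiose is absent, so MorK is inactive.
Norleucine is present, so VelW is inactive.
Shikimate is absent, so VelA is inactive.
Ni²⁺ is absent, so TorR is active.
No repressor is bound and TorR is active, so *sibZ* is transcribed.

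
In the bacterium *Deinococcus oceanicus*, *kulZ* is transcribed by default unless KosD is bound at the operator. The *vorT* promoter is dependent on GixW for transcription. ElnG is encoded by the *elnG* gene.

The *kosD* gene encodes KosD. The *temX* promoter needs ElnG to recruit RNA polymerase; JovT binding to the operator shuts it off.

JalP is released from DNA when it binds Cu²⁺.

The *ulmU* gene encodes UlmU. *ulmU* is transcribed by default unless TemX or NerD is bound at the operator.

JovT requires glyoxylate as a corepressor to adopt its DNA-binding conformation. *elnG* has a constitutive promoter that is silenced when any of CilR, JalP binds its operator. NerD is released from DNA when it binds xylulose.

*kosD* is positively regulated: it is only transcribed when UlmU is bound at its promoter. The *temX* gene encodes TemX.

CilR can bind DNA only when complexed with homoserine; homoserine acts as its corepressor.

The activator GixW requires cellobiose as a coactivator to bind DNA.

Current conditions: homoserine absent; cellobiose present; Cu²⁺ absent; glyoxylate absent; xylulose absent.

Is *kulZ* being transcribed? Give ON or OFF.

Homoserine is absent, so CilR is inactive.
Cu²⁺ is absent, so JalP is active.
With repressor JalP bound, *elnG* is not transcribed.
So ElnG is not produced.
Glyoxylate is absent, so JovT is inactive.
Required activator ElnG is absent, so *temX* is not transcribed.
So TemX is not produced.
Xylulose is absent, so NerD is active.
With repressor NerD bound, *ulmU* is not transcribed.
So UlmU is not produced.
Required activator UlmU is absent, so *kosD* is not transcribed.
So KosD is not produced.
With no repressor bound, *kulZ* is transcribed.

ON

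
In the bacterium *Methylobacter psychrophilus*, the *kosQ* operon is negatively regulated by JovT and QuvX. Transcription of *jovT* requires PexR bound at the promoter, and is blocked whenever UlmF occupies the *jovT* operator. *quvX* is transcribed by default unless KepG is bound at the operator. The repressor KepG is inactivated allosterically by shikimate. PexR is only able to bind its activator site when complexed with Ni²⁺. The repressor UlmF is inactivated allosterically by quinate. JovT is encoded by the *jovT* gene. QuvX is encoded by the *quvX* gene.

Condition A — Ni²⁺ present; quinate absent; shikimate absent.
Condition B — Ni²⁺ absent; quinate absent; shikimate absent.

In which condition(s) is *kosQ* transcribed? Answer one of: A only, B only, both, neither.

both

Condition A:
Ni²⁺ is present, so PexR is active.
Quinate is absent, so UlmF is active.
With repressor UlmF bound, *jovT* is not transcribed.
So JovT is not produced.
Shikimate is absent, so KepG is active.
With repressor KepG bound, *quvX* is not transcribed.
So QuvX is not produced.
With no repressor bound, *kosQ* is transcribed.
→ *kosQ* is ON in A.
Condition B:
Ni²⁺ is absent, so PexR is inactive.
Quinate is absent, so UlmF is active.
With repressor UlmF bound, *jovT* is not transcribed.
So JovT is not produced.
Shikimate is absent, so KepG is active.
With repressor KepG bound, *quvX* is not transcribed.
So QuvX is not produced.
With no repressor bound, *kosQ* is transcribed.
→ *kosQ* is ON in B.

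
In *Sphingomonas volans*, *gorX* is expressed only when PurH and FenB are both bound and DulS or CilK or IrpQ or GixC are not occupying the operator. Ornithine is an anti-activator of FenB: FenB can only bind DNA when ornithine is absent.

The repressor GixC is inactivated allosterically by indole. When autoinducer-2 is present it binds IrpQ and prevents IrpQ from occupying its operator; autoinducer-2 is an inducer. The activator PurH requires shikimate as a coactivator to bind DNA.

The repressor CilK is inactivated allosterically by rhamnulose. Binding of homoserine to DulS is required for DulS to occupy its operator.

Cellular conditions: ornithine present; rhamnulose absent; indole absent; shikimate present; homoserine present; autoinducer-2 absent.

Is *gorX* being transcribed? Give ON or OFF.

Homoserine is present, so DulS is active.
Rhamnulose is absent, so CilK is active.
Shikimate is present, so PurH is active.
Ornithine is present, so FenB is inactive.
Autoinducer-2 is absent, so IrpQ is active.
Indole is absent, so GixC is active.
With repressor DulS bound, *gorX* is not transcribed.

OFF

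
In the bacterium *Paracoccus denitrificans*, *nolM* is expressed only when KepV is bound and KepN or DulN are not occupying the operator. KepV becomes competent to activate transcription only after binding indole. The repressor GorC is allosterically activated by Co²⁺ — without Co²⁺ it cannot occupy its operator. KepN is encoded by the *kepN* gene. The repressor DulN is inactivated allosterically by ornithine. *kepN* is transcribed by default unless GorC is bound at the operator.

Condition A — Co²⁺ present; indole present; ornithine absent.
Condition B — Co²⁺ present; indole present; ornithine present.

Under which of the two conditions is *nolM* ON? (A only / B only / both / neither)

B only

Condition A:
Co²⁺ is present, so GorC is active.
With repressor GorC bound, *kepN* is not transcribed.
So KepN is not produced.
Indole is present, so KepV is active.
Ornithine is absent, so DulN is active.
With repressor DulN bound, *nolM* is not transcribed.
→ *nolM* is OFF in A.
Condition B:
Co²⁺ is present, so GorC is active.
With repressor GorC bound, *kepN* is not transcribed.
So KepN is not produced.
Indole is present, so KepV is active.
Ornithine is present, so DulN is inactive.
No repressor is bound and KepV is active, so *nolM* is transcribed.
→ *nolM* is ON in B.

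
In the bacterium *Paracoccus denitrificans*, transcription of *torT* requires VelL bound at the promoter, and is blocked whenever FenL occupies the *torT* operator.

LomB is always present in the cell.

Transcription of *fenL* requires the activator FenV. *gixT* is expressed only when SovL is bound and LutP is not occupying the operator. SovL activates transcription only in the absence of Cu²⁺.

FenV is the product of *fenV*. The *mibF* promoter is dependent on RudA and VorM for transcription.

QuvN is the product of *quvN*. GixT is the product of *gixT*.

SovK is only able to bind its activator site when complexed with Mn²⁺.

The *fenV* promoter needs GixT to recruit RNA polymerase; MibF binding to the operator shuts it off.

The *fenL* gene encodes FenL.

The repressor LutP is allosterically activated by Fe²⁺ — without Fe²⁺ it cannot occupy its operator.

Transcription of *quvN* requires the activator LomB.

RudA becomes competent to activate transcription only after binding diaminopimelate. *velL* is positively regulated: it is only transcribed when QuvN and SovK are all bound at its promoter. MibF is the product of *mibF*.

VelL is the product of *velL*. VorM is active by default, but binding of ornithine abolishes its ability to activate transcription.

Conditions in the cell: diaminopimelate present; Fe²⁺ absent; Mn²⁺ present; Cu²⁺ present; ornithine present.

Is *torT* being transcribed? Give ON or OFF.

ON

Fe²⁺ is absent, so LutP is inactive.
Cu²⁺ is present, so SovL is inactive.
Required activator SovL is absent, so *gixT* is not transcribed.
So GixT is not produced.
Diaminopimelate is present, so RudA is active.
Ornithine is present, so VorM is inactive.
Required activator VorM is absent, so *mibF* is not transcribed.
So MibF is not produced.
Required activator GixT is absent, so *fenV* is not transcribed.
So FenV is not produced.
Required activator FenV is absent, so *fenL* is not transcribed.
So FenL is not produced.
LomB is produced constitutively and is active.
No repressor is bound and LomB is active, so *quvN* is transcribed.
So QuvN is produced and active.
Mn²⁺ is present, so SovK is active.
No repressor is bound and QuvN and SovK are active, so *velL* is transcribed.
So VelL is produced and active.
No repressor is bound and VelL is active, so *torT* is transcribed.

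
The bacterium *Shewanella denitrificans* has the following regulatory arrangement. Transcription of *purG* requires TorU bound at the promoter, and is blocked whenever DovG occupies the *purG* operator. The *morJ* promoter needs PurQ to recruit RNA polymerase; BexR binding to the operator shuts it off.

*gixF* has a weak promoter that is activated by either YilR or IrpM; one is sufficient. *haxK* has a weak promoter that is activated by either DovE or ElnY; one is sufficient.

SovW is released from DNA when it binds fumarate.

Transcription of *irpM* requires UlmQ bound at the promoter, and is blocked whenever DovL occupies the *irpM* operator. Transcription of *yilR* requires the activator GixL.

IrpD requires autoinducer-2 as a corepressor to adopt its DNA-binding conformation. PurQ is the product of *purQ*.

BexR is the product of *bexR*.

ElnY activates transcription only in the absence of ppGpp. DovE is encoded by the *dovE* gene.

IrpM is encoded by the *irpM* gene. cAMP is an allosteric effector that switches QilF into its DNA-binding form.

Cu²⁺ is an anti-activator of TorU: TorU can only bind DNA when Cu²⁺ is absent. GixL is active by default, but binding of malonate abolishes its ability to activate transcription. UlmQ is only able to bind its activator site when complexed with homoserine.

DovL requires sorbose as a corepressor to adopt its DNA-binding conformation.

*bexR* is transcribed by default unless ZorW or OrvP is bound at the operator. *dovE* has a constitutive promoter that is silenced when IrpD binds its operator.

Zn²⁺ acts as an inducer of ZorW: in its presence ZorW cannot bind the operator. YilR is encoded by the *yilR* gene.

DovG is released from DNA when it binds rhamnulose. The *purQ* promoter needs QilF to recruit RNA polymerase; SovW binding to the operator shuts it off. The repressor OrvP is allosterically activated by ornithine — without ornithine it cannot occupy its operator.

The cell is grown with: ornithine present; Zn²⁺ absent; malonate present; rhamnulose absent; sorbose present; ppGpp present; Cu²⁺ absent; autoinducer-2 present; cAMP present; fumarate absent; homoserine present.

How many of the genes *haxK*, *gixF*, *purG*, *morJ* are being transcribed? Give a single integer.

0

Autoinducer-2 is present, so IrpD is active.
With repressor IrpD bound, *dovE* is not transcribed.
So DovE is not produced.
ppGpp is present, so ElnY is inactive.
No activator is available at the *haxK* promoter, so *haxK* is not transcribed.
→ *haxK* is OFF.
Malonate is present, so GixL is inactive.
Required activator GixL is absent, so *yilR* is not transcribed.
So YilR is not produced.
Sorbose is present, so DovL is active.
Homoserine is present, so UlmQ is active.
With repressor DovL bound, *irpM* is not transcribed.
So IrpM is not produced.
No activator is available at the *gixF* promoter, so *gixF* is not transcribed.
→ *gixF* is OFF.
Rhamnulose is absent, so DovG is active.
Cu²⁺ is absent, so TorU is active.
With repressor DovG bound, *purG* is not transcribed.
→ *purG* is OFF.
cAMP is present, so QilF is active.
Fumarate is absent, so SovW is active.
With repressor SovW bound, *purQ* is not transcribed.
So PurQ is not produced.
Zn²⁺ is absent, so ZorW is active.
Ornithine is present, so OrvP is active.
With repressor ZorW bound, *bexR* is not transcribed.
So BexR is not produced.
Required activator PurQ is absent, so *morJ* is not transcribed.
→ *morJ* is OFF.
0 of the 4 genes are transcribed.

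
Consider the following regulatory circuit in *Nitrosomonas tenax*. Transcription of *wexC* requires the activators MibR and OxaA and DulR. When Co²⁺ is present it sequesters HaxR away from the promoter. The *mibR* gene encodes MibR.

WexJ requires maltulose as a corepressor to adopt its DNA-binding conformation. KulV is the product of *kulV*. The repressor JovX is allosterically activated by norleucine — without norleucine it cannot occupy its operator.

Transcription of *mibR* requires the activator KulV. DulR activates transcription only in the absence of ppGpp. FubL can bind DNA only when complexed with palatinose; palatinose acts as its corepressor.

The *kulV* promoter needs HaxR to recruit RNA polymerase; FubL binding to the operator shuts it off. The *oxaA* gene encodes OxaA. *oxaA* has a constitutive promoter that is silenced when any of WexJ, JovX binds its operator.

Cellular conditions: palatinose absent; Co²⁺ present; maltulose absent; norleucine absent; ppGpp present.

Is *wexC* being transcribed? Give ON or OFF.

Co²⁺ is present, so HaxR is inactive.
Palatinose is absent, so FubL is inactive.
Required activator HaxR is absent, so *kulV* is not transcribed.
So KulV is not produced.
Required activator KulV is absent, so *mibR* is not transcribed.
So MibR is not produced.
Maltulose is absent, so WexJ is inactive.
Norleucine is absent, so JovX is inactive.
With no repressor bound, *oxaA* is transcribed.
So OxaA is produced and active.
ppGpp is present, so DulR is inactive.
Required activator MibR is absent, so *wexC* is not transcribed.

OFF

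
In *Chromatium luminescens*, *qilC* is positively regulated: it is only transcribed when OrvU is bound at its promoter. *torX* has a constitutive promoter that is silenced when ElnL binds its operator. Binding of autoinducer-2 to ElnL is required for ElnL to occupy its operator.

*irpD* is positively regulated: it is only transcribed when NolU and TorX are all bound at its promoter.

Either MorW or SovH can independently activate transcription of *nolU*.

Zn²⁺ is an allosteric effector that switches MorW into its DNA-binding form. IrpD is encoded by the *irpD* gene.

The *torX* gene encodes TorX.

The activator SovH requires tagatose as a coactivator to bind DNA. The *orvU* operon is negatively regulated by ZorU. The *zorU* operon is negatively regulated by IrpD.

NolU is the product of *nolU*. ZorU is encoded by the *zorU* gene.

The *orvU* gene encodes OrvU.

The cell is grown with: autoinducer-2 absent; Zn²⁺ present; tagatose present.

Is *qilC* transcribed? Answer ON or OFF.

Zn²⁺ is present, so MorW is active.
Tagatose is present, so SovH is active.
Activator MorW is present, so *nolU* is transcribed.
So NolU is produced and active.
Autoinducer-2 is absent, so ElnL is inactive.
With no repressor bound, *torX* is transcribed.
So TorX is produced and active.
No repressor is bound and NolU and TorX are active, so *irpD* is transcribed.
So IrpD is produced and active.
With repressor IrpD bound, *zorU* is not transcribed.
So ZorU is not produced.
With no repressor bound, *orvU* is transcribed.
So OrvU is produced and active.
No repressor is bound and OrvU is active, so *qilC* is transcribed.

ON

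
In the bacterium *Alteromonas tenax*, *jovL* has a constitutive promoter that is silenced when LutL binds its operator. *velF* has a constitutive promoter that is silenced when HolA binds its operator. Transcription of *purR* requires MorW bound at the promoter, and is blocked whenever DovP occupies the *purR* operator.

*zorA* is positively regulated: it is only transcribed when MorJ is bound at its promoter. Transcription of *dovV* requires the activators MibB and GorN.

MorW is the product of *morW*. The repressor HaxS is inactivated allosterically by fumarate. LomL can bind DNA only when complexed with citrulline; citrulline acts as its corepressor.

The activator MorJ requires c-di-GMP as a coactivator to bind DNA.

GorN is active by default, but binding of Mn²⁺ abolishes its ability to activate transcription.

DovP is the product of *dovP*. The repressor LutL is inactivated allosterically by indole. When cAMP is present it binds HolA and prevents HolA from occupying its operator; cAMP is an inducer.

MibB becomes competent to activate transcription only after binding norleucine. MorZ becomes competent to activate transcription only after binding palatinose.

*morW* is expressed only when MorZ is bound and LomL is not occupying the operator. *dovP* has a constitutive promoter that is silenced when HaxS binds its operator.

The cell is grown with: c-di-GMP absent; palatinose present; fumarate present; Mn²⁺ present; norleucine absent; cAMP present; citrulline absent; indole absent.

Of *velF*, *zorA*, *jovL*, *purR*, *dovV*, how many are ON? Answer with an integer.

cAMP is present, so HolA is inactive.
With no repressor bound, *velF* is transcribed.
→ *velF* is ON.
c-di-GMP is absent, so MorJ is inactive.
Required activator MorJ is absent, so *zorA* is not transcribed.
→ *zorA* is OFF.
Indole is absent, so LutL is active.
With repressor LutL bound, *jovL* is not transcribed.
→ *jovL* is OFF.
Citrulline is absent, so LomL is inactive.
Palatinose is present, so MorZ is active.
No repressor is bound and MorZ is active, so *morW* is transcribed.
So MorW is produced and active.
Fumarate is present, so HaxS is inactive.
With no repressor bound, *dovP* is transcribed.
So DovP is produced and active.
With repressor DovP bound, *purR* is not transcribed.
→ *purR* is OFF.
Norleucine is absent, so MibB is inactive.
Mn²⁺ is present, so GorN is inactive.
Required activator MibB is absent, so *dovV* is not transcribed.
→ *dovV* is OFF.
1 of the 5 genes is transcribed.

1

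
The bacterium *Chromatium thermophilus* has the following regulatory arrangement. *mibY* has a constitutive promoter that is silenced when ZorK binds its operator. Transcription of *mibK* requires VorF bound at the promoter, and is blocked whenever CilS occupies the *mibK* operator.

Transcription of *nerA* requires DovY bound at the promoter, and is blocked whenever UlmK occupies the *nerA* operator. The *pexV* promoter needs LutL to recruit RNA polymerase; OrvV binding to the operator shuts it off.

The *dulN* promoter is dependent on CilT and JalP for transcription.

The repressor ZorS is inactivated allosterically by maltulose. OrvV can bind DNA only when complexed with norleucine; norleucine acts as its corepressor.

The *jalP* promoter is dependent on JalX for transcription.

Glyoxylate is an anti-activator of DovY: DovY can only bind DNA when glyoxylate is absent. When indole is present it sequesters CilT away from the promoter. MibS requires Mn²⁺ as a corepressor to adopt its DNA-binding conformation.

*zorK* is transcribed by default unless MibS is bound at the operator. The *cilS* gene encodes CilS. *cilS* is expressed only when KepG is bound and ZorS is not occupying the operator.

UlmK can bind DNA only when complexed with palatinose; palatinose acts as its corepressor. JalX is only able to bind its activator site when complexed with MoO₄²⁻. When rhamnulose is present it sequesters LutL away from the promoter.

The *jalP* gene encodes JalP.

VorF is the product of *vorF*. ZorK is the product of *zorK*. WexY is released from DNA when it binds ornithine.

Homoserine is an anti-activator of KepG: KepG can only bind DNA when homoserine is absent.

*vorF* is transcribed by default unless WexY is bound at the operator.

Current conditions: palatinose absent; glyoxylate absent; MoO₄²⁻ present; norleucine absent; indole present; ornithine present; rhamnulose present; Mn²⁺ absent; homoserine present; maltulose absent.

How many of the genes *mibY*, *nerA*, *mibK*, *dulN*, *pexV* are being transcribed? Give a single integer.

2

Mn²⁺ is absent, so MibS is inactive.
With no repressor bound, *zorK* is transcribed.
So ZorK is produced and active.
With repressor ZorK bound, *mibY* is not transcribed.
→ *mibY* is OFF.
Glyoxylate is absent, so DovY is active.
Palatinose is absent, so UlmK is inactive.
No repressor is bound and DovY is active, so *nerA* is transcribed.
→ *nerA* is ON.
Ornithine is present, so WexY is inactive.
With no repressor bound, *vorF* is transcribed.
So VorF is produced and active.
Maltulose is absent, so ZorS is active.
Homoserine is present, so KepG is inactive.
With repressor ZorS bound, *cilS* is not transcribed.
So CilS is not produced.
No repressor is bound and VorF is active, so *mibK* is transcribed.
→ *mibK* is ON.
Indole is present, so CilT is inactive.
MoO₄²⁻ is present, so JalX is active.
No repressor is bound and JalX is active, so *jalP* is transcribed.
So JalP is produced and active.
Required activator CilT is absent, so *dulN* is not transcribed.
→ *dulN* is OFF.
Rhamnulose is present, so LutL is inactive.
Norleucine is absent, so OrvV is inactive.
Required activator LutL is absent, so *pexV* is not transcribed.
→ *pexV* is OFF.
2 of the 5 genes are transcribed.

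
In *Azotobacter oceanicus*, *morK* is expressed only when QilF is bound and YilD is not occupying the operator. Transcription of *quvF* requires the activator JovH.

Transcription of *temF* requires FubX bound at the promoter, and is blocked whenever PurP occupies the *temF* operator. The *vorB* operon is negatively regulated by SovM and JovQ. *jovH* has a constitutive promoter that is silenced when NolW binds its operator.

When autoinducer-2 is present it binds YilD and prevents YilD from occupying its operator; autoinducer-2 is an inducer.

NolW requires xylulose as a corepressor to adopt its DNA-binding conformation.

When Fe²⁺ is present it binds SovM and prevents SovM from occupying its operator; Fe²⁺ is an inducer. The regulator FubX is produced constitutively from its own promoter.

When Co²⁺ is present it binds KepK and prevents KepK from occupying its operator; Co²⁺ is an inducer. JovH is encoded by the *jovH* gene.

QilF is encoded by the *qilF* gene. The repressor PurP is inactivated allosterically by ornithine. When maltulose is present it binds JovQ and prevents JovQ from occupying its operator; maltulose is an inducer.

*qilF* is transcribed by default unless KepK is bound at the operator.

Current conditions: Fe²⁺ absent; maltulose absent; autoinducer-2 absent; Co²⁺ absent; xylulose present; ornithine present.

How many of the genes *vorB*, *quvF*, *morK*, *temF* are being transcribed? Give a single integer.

Fe²⁺ is absent, so SovM is active.
Maltulose is absent, so JovQ is active.
With repressor SovM bound, *vorB* is not transcribed.
→ *vorB* is OFF.
Xylulose is present, so NolW is active.
With repressor NolW bound, *jovH* is not transcribed.
So JovH is not produced.
Required activator JovH is absent, so *quvF* is not transcribed.
→ *quvF* is OFF.
Autoinducer-2 is absent, so YilD is active.
Co²⁺ is absent, so KepK is active.
With repressor KepK bound, *qilF* is not transcribed.
So QilF is not produced.
With repressor YilD bound, *morK* is not transcribed.
→ *morK* is OFF.
FubX is produced constitutively and is active.
Ornithine is present, so PurP is inactive.
No repressor is bound and FubX is active, so *temF* is transcribed.
→ *temF* is ON.
1 of the 4 genes is transcribed.

1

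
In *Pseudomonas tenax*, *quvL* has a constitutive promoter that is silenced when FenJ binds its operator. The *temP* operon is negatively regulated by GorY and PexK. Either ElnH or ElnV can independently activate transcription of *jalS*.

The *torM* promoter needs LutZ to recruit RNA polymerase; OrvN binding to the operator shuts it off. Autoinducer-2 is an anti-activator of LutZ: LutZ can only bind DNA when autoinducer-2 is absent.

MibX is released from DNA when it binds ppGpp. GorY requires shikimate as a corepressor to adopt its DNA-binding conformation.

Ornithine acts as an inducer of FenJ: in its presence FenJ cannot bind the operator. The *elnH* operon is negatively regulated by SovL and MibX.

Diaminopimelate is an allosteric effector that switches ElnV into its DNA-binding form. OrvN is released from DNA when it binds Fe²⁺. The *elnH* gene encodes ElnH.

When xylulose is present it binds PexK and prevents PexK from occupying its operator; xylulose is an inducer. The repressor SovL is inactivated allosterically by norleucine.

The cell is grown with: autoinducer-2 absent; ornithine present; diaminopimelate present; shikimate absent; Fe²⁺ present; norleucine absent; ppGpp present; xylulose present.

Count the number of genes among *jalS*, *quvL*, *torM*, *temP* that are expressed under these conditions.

4

Norleucine is absent, so SovL is active.
ppGpp is present, so MibX is inactive.
With repressor SovL bound, *elnH* is not transcribed.
So ElnH is not produced.
Diaminopimelate is present, so ElnV is active.
Activator ElnV is present, so *jalS* is transcribed.
→ *jalS* is ON.
Ornithine is present, so FenJ is inactive.
With no repressor bound, *quvL* is transcribed.
→ *quvL* is ON.
Fe²⁺ is present, so OrvN is inactive.
Autoinducer-2 is absent, so LutZ is active.
No repressor is bound and LutZ is active, so *torM* is transcribed.
→ *torM* is ON.
Shikimate is absent, so GorY is inactive.
Xylulose is present, so PexK is inactive.
With no repressor bound, *temP* is transcribed.
→ *temP* is ON.
4 of the 4 genes are transcribed.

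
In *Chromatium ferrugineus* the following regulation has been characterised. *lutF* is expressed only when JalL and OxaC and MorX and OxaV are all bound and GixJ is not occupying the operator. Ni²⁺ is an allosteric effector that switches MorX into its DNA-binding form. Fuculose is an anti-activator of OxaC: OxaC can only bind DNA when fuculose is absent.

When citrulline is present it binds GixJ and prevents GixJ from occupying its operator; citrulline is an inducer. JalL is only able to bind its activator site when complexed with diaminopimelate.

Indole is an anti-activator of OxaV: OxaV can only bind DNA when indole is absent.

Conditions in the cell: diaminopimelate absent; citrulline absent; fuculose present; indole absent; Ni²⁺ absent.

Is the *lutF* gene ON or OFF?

OFF

Diaminopimelate is absent, so JalL is inactive.
Fuculose is present, so OxaC is inactive.
Citrulline is absent, so GixJ is active.
Ni²⁺ is absent, so MorX is inactive.
Indole is absent, so OxaV is active.
With repressor GixJ bound, *lutF* is not transcribed.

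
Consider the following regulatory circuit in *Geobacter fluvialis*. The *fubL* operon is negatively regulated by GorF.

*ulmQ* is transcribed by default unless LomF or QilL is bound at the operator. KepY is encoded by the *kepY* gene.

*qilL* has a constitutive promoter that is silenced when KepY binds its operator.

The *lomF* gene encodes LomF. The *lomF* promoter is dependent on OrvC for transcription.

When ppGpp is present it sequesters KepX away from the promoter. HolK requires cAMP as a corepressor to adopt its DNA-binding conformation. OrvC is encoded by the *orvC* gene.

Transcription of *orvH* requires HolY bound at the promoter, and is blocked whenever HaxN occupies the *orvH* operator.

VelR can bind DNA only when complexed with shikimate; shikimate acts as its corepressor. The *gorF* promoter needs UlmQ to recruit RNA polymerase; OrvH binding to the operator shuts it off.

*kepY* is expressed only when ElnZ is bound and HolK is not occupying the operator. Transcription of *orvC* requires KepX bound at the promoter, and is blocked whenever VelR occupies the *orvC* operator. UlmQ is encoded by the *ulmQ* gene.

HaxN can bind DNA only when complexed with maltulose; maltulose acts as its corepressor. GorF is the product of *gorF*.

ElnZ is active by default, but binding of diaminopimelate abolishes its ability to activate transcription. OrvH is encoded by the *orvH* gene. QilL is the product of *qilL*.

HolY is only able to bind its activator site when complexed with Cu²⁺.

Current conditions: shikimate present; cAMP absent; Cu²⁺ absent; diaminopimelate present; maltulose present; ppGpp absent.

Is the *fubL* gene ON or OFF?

ppGpp is absent, so KepX is active.
Shikimate is present, so VelR is active.
With repressor VelR bound, *orvC* is not transcribed.
So OrvC is not produced.
Required activator OrvC is absent, so *lomF* is not transcribed.
So LomF is not produced.
Diaminopimelate is present, so ElnZ is inactive.
cAMP is absent, so HolK is inactive.
Required activator ElnZ is absent, so *kepY* is not transcribed.
So KepY is not produced.
With no repressor bound, *qilL* is transcribed.
So QilL is produced and active.
With repressor QilL bound, *ulmQ* is not transcribed.
So UlmQ is not produced.
Maltulose is present, so HaxN is active.
Cu²⁺ is absent, so HolY is inactive.
With repressor HaxN bound, *orvH* is not transcribed.
So OrvH is not produced.
Required activator UlmQ is absent, so *gorF* is not transcribed.
So GorF is not produced.
With no repressor bound, *fubL* is transcribed.

ON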